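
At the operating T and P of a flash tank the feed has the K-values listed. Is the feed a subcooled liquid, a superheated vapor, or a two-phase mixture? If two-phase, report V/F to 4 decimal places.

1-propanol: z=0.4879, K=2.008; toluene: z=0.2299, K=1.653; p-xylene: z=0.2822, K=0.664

ΣzᵢKᵢ = 1.5471; Σzᵢ/Kᵢ = 0.8071.
Since Σzᵢ/Kᵢ < 1 the mixture is above its dew point — single vapor phase.

superheated vapor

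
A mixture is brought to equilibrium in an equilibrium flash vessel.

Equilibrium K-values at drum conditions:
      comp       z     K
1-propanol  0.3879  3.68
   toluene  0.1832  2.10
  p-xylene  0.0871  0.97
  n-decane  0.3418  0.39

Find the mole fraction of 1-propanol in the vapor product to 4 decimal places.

y_1-propanol = 0.4415

Iterate (Newton) starting at ψ = 0.5:
  ψ = 0.5000: g = 0.27162, g' = -0.8645 → ψ = 0.8142
  ψ = 0.8142: g = 0.01609, g' = -0.8389 → ψ = 0.8334
  ψ = 0.8334: g = -0.00013, g' = -0.8531 → ψ = 0.8332
Converged at ψ = 0.8332.
Compositions from xᵢ = zᵢ/(1+ψ(Kᵢ−1)), yᵢ = Kᵢxᵢ:
  1-propanol: x = 0.1200, y = 0.4415
  toluene: x = 0.0956, y = 0.2007
  p-xylene: x = 0.0893, y = 0.0867
  n-decane: x = 0.6951, y = 0.2711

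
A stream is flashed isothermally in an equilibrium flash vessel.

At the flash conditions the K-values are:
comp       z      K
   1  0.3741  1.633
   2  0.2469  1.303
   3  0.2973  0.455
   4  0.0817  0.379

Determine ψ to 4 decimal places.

ψ = 0.3383

Rachford–Rice: g(ψ) = Σ zᵢ(Kᵢ−1)/(1+ψ(Kᵢ−1)) = 0.
g(0) = ΣzᵢKᵢ − 1 = 0.0989 and g(1) = 1 − Σzᵢ/Kᵢ = -0.2875, so a root lies in (0, 1).
Newton iteration, ψ⁰ = 0.5:
  ψ = 0.5000: g = -0.05146, g' = -0.3367 → ψ = 0.3472
  ψ = 0.3472: g = -0.00269, g' = -0.3048 → ψ = 0.3384
  ψ = 0.3384: g = -0.00001, g' = -0.3036 → ψ = 0.3383
Converged at ψ = 0.3383.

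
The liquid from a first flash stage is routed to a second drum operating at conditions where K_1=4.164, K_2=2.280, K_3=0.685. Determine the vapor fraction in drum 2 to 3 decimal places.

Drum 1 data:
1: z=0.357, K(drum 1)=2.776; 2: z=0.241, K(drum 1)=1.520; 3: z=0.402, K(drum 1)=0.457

V/F (drum 2) = 0.694

Drum 1:
Let ψ₁ = V/F and solve Σ zᵢ(Kᵢ−1)/(1+ψ₁(Kᵢ−1)) = 0.
g(0) = ΣzᵢKᵢ − 1 = 0.541 and g(1) = 1 − Σzᵢ/Kᵢ = -0.167, so a root lies in (0, 1).
Newton iteration, ψ₁⁰ = 0.5:
  ψ₁ = 0.500: g = 0.1356, g' = -0.580 → ψ₁ = 0.734
  ψ₁ = 0.734: g = 0.0031, g' = -0.574 → ψ₁ = 0.739
Converged at ψ₁ = 0.739.
Drum-1 compositions:
  1: x = 0.154, y = 0.428
  2: x = 0.174, y = 0.265
  3: x = 0.672, y = 0.307
Drum-2 feed = drum-1 liquid: z₂ = (0.1544, 0.1741, 0.6716).
Drum 2:
Let ψ₂ = V/F and solve Σ zᵢ(Kᵢ−1)/(1+ψ₂(Kᵢ−1)) = 0.
g(0) = ΣzᵢKᵢ − 1 = 0.500 and g(1) = 1 − Σzᵢ/Kᵢ = -0.094, so a root lies in (0, 1).
Iterate (Newton) starting at ψ₂ = 0.5:
  ψ₂ = 0.500: g = 0.0739, g' = -0.432 → ψ₂ = 0.671
  ψ₂ = 0.671: g = 0.0079, g' = -0.348 → ψ₂ = 0.694
Converged at ψ₂ = 0.694.
  1: x = 0.048, y = 0.201
  2: x = 0.092, y = 0.210
  3: x = 0.860, y = 0.589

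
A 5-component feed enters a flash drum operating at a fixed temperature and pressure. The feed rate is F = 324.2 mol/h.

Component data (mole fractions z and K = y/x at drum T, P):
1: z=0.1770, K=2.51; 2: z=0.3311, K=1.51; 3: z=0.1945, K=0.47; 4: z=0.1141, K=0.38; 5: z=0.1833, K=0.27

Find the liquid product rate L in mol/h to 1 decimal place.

Material balance + equilibrium reduce to Σ zᵢ(Kᵢ−1)/(1+ψ(Kᵢ−1)) = 0.
g(0) = ΣzᵢKᵢ − 1 = 0.1285 and g(1) = 1 − Σzᵢ/Kᵢ = -0.6828, so a root lies in (0, 1).
Newton–Raphson from ψ = 0.5:
  ψ = 0.5000: g = -0.16666, g' = -0.6212 → ψ = 0.2317
  ψ = 0.2317: g = -0.01217, g' = -0.5627 → ψ = 0.2101
  ψ = 0.2101: g = 0.00004, g' = -0.5663 → ψ = 0.2102
Converged at ψ = 0.2102.
Then V = ψ·F = 0.2102·324.2 = 68.1 mol/h and L = F − V = 256.1 mol/h.

L = 256.1 mol/h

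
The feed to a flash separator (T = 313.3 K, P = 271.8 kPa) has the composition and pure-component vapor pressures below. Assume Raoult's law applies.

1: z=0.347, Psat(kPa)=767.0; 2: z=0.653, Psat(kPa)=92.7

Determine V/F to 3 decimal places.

V/F = 0.168

Raoult's law: Kᵢ = Pᵢˢᵃᵗ/P = Pᵢˢᵃᵗ/271.8.
  K_1 = 767.0/271.8 = 2.82193, K_2 = 92.7/271.8 = 0.34106
Rachford–Rice: g(V/F) = Σ zᵢ(Kᵢ−1)/(1+V/F(Kᵢ−1)) = 0.
g(0) = ΣzᵢKᵢ − 1 = 0.202 and g(1) = 1 − Σzᵢ/Kᵢ = -1.038, so a root lies in (0, 1).
Newton iteration, V/F⁰ = 0.5:
  V/F = 0.500: g = -0.3109, g' = -0.946 → V/F = 0.171
  V/F = 0.171: g = -0.0033, g' = -1.029 → V/F = 0.168
Converged at V/F = 0.168.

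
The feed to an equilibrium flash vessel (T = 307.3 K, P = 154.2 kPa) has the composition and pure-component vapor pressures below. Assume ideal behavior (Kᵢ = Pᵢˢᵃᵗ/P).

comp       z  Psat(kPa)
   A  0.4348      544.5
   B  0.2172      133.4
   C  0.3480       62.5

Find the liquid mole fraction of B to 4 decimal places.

Raoult's law: Kᵢ = Pᵢˢᵃᵗ/P = Pᵢˢᵃᵗ/154.2.
  K_A = 544.5/154.2 = 3.531128, K_B = 133.4/154.2 = 0.865110, K_C = 62.5/154.2 = 0.405318
Newton–Raphson from ψ = 0.5:
  ψ = 0.5000: g = 0.15983, g' = -0.7965 → ψ = 0.7007
  ψ = 0.7007: g = 0.00968, g' = -0.7286 → ψ = 0.7139
Converged at ψ = 0.7139.
Compositions from xᵢ = zᵢ/(1+ψ(Kᵢ−1)), yᵢ = Kᵢxᵢ:
  A: x = 0.1549, y = 0.5470
  B: x = 0.2403, y = 0.2079
  C: x = 0.6048, y = 0.2451

x_B = 0.2403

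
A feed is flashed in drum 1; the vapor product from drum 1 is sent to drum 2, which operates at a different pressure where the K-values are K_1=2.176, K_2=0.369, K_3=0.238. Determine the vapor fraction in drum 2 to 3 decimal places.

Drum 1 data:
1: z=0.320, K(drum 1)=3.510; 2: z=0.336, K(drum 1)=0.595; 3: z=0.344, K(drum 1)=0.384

Drum 1:
Rachford–Rice: g(ψ₁) = Σ zᵢ(Kᵢ−1)/(1+ψ₁(Kᵢ−1)) = 0.
Check two-phase: ΣzᵢKᵢ = 1.455 > 1 and Σzᵢ/Kᵢ = 1.552 > 1, so g(0) = 0.455 > 0 and g(1) = -0.552 < 0.
Newton iteration, ψ₁⁰ = 0.5:
  ψ₁ = 0.500: g = -0.1207, g' = -0.756 → ψ₁ = 0.340
  ψ₁ = 0.340: g = 0.0072, g' = -0.869 → ψ₁ = 0.349
Converged at ψ₁ = 0.349.
Drum-1 compositions:
  1: x = 0.171, y = 0.599
  2: x = 0.391, y = 0.233
  3: x = 0.438, y = 0.168
Drum-2 feed = drum-1 vapor: z₂ = (0.5990, 0.2328, 0.1682).
Drum 2:
Material balance + equilibrium reduce to Σ zᵢ(Kᵢ−1)/(1+ψ₂(Kᵢ−1)) = 0.
g(0) = ΣzᵢKᵢ − 1 = 0.429 and g(1) = 1 − Σzᵢ/Kᵢ = -0.613, so a root lies in (0, 1).
Iterate (Newton) starting at ψ₂ = 0.57:
  ψ₂ = 0.570: g = -0.0343, g' = -0.828 → ψ₂ = 0.529
  ψ₂ = 0.529: g = -0.0007, g' = -0.798 → ψ₂ = 0.528
Converged at ψ₂ = 0.528.
  1: x = 0.370, y = 0.804
  2: x = 0.349, y = 0.129
  3: x = 0.281, y = 0.067

V/F (drum 2) = 0.528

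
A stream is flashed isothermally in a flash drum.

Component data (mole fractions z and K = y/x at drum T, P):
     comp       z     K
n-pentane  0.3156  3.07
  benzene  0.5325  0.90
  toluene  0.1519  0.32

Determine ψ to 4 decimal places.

Newton–Raphson from ψ = 0.52:
  ψ = 0.5200: g = 0.09866, g' = -0.4877 → ψ = 0.7223
  ψ = 0.7223: g = 0.00143, g' = -0.4947 → ψ = 0.7252
Converged at ψ = 0.7252.

ψ = 0.7252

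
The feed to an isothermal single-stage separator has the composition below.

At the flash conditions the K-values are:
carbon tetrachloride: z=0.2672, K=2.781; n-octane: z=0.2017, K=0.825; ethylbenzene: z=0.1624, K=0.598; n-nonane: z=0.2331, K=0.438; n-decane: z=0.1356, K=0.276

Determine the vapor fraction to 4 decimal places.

Newton iteration, ψ⁰ = 0.5:
  ψ = 0.5000: g = -0.20475, g' = -0.6027 → ψ = 0.1603
  ψ = 0.1603: g = 0.00907, g' = -0.7293 → ψ = 0.1727
  ψ = 0.1727: g = 0.00009, g' = -0.7157 → ψ = 0.1728
Converged at ψ = 0.1728.

ψ = 0.1728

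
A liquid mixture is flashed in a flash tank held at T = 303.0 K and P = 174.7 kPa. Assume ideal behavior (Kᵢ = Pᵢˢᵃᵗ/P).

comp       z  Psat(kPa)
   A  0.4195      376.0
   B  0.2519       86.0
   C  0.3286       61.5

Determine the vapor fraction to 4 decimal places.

Raoult's law: Kᵢ = Pᵢˢᵃᵗ/P = Pᵢˢᵃᵗ/174.7.
  K_A = 376.0/174.7 = 2.152261, K_B = 86.0/174.7 = 0.492272, K_C = 61.5/174.7 = 0.352032
Material balance + equilibrium reduce to Σ zᵢ(Kᵢ−1)/(1+ψ(Kᵢ−1)) = 0.
g(0) = ΣzᵢKᵢ − 1 = 0.1426 and g(1) = 1 − Σzᵢ/Kᵢ = -0.6401, so a root lies in (0, 1).
Newton iteration, ψ⁰ = 0.49:
  ψ = 0.4900: g = -0.17329, g' = -0.6388 → ψ = 0.2187
  ψ = 0.2187: g = -0.00588, g' = -0.6248 → ψ = 0.2093
Converged at ψ = 0.2093.

ψ = 0.2093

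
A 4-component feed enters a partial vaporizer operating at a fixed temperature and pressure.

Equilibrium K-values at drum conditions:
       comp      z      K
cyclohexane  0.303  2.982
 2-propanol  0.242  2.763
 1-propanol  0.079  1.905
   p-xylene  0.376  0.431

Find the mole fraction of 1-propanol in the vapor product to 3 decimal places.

y_1-propanol = 0.084

Let ψ = V/F and solve Σ zᵢ(Kᵢ−1)/(1+ψ(Kᵢ−1)) = 0.
g(0) = ΣzᵢKᵢ − 1 = 0.885 and g(1) = 1 − Σzᵢ/Kᵢ = -0.103, so a root lies in (0, 1).
Newton iteration, ψ⁰ = 0.5:
  ψ = 0.500: g = 0.2786, g' = -0.781 → ψ = 0.857
  ψ = 0.857: g = 0.0155, g' = -0.767 → ψ = 0.877
Converged at ψ = 0.877.
Compositions from xᵢ = zᵢ/(1+ψ(Kᵢ−1)), yᵢ = Kᵢxᵢ:
  cyclohexane: x = 0.111, y = 0.330
  2-propanol: x = 0.095, y = 0.263
  1-propanol: x = 0.044, y = 0.084
  p-xylene: x = 0.750, y = 0.323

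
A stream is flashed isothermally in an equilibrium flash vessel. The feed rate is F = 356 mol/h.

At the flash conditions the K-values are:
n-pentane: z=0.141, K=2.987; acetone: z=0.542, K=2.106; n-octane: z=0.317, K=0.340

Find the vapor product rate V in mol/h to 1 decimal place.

Newton iteration, β⁰ = 0.68:
  β = 0.680: g = 0.0817, g' = -0.771 → β = 0.786
  β = 0.786: g = -0.0047, g' = -0.871 → β = 0.781
Converged at β = 0.781.
Then V = β·F = 0.7806·356 = 277.9 mol/h and L = F − V = 78.1 mol/h.

V = 277.9 mol/h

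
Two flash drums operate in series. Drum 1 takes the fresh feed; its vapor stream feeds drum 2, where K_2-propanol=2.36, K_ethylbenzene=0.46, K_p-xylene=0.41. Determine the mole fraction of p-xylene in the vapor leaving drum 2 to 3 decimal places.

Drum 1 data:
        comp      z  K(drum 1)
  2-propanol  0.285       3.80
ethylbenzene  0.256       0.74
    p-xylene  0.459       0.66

Drum 1:
Let ψ₁ = V/F and solve Σ zᵢ(Kᵢ−1)/(1+ψ₁(Kᵢ−1)) = 0.
g(0) = ΣzᵢKᵢ − 1 = 0.575 and g(1) = 1 − Σzᵢ/Kᵢ = -0.116, so a root lies in (0, 1).
Newton iteration, ψ₁⁰ = 0.32:
  ψ₁ = 0.320: g = 0.1732, g' = -0.709 → ψ₁ = 0.564
  ψ₁ = 0.564: g = 0.0382, g' = -0.441 → ψ₁ = 0.651
  ψ₁ = 0.651: g = 0.0022, g' = -0.393 → ψ₁ = 0.656
  ψ₁ = 0.656: g = 0.0000, g' = -0.390 → ψ₁ = 0.657
Converged at ψ₁ = 0.657.
Drum-1 compositions:
  2-propanol: x = 0.100, y = 0.382
  ethylbenzene: x = 0.309, y = 0.228
  p-xylene: x = 0.591, y = 0.390
Drum-2 feed = drum-1 vapor: z₂ = (0.3816, 0.2284, 0.3900).
Drum 2:
Newton–Raphson from ψ₂ = 0.5:
  ψ₂ = 0.500: g = -0.1865, g' = -0.648 → ψ₂ = 0.212
  ψ₂ = 0.212: g = 0.0003, g' = -0.687 → ψ₂ = 0.213
Converged at ψ₂ = 0.213.
  2-propanol: x = 0.296, y = 0.698
  ethylbenzene: x = 0.258, y = 0.119
  p-xylene: x = 0.446, y = 0.183

y_p-xylene (drum 2) = 0.183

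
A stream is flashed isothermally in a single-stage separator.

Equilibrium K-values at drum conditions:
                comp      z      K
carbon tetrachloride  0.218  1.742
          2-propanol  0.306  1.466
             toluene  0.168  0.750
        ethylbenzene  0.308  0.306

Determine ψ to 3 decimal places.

ψ = 0.140

Material balance + equilibrium reduce to Σ zᵢ(Kᵢ−1)/(1+ψ(Kᵢ−1)) = 0.
Check two-phase: ΣzᵢKᵢ = 1.049 > 1 and Σzᵢ/Kᵢ = 1.564 > 1, so g(0) = 0.049 > 0 and g(1) = -0.564 < 0.
Newton iteration, ψ⁰ = 0.65:
  ψ = 0.650: g = -0.2210, g' = -0.601 → ψ = 0.282
  ψ = 0.282: g = -0.0513, g' = -0.376 → ψ = 0.146
  ψ = 0.146: g = -0.0019, g' = -0.351 → ψ = 0.140
Converged at ψ = 0.140.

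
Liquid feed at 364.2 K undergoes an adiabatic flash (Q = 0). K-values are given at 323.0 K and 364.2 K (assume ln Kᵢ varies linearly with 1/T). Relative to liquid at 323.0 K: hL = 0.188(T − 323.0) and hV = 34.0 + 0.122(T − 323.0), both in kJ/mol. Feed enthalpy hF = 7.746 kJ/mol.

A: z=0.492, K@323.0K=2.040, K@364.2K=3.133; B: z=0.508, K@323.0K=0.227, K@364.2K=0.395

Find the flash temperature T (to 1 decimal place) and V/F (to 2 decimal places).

Adiabatic flash: solve Rachford–Rice at each trial T, then check hF = ψ·hV(T) + (1−ψ)·hL(T).
  T = 323.0 K: K = (2.040, 0.227), RR gives ψ = 0.148, H_out = 5.033 kJ/mol
  T = 364.2 K: K = (3.133, 0.395), RR gives ψ = 0.575, H_out = 25.734 kJ/mol
  T = 343.6 K: K = (2.561, 0.304), RR gives ψ = 0.382, H_out = 16.338 kJ/mol
  T = 333.3 K: K = (2.294, 0.264), RR gives ψ = 0.276, H_out = 11.129 kJ/mol
  T = 328.1 K: K = (2.164, 0.245), RR gives ψ = 0.215, H_out = 8.201 kJ/mol
  T = 325.6 K: K = (2.103, 0.236), RR gives ψ = 0.183, H_out = 6.691 kJ/mol
  T = 326.9 K: K = (2.134, 0.241), RR gives ψ = 0.200, H_out = 7.486 kJ/mol
Linear interpolation between T = 326.9 (H_out = 7.486) and T = 328.1 (H_out = 8.201) on hF = 7.746 gives T ≈ 327.3 K, at which ψ = 0.21.

T = 327.3 K, V/F = 0.21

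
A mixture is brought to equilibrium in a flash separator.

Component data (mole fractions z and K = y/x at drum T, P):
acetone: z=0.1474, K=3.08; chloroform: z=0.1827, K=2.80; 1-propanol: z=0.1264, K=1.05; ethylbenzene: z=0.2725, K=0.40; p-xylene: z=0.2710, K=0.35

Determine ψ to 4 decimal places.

ψ = 0.2882

Newton iteration, ψ⁰ = 0.5:
  ψ = 0.5000: g = -0.16499, g' = -0.7690 → ψ = 0.2854
  ψ = 0.2854: g = 0.00228, g' = -0.8251 → ψ = 0.2882
Converged at ψ = 0.2882.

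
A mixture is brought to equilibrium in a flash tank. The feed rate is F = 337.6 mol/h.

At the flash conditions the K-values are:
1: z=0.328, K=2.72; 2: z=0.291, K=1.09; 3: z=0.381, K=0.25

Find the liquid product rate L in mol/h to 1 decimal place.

Let ψ = V/F and solve Σ zᵢ(Kᵢ−1)/(1+ψ(Kᵢ−1)) = 0.
g(0) = ΣzᵢKᵢ − 1 = 0.305 and g(1) = 1 − Σzᵢ/Kᵢ = -0.912, so a root lies in (0, 1).
Newton iteration, ψ⁰ = 0.59:
  ψ = 0.590: g = -0.2077, g' = -0.931 → ψ = 0.367
  ψ = 0.367: g = -0.0230, g' = -0.775 → ψ = 0.337
Converged at ψ = 0.337.
Then V = ψ·F = 0.3372·337.6 = 113.8 mol/h and L = F − V = 223.8 mol/h.

L = 223.8 mol/h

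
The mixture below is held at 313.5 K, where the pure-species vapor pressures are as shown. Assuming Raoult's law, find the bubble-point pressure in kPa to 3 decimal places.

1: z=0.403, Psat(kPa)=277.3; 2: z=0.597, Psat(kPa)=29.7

At the bubble point ψ → 0, so ΣzᵢKᵢ = 1 with Kᵢ = Pᵢˢᵃᵗ/P ⇒ P = ΣzᵢPᵢˢᵃᵗ.
P = 0.403·277.3 + 0.597·29.7 = 129.483 kPa

Pbub = 129.483 kPa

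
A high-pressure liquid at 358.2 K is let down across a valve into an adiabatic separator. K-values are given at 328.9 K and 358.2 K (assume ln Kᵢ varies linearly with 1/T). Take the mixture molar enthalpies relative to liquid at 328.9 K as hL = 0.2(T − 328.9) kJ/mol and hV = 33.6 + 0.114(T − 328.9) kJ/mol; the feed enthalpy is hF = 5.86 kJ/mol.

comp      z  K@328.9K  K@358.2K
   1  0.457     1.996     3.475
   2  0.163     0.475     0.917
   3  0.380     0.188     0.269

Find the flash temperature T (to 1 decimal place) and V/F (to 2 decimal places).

T = 331.9 K, V/F = 0.16

Adiabatic flash: solve Rachford–Rice at each trial T, then check hF = ψ·hV(T) + (1−ψ)·hL(T).
  T = 328.9 K: K = (1.996, 0.475, 0.188), RR gives ψ = 0.083, H_out = 2.793 kJ/mol
  T = 358.2 K: K = (3.475, 0.917, 0.269), RR gives ψ = 0.550, H_out = 22.962 kJ/mol
  T = 343.5 K: K = (2.662, 0.669, 0.226), RR gives ψ = 0.367, H_out = 14.786 kJ/mol
  T = 336.2 K: K = (2.312, 0.566, 0.207), RR gives ψ = 0.246, H_out = 9.557 kJ/mol
  T = 332.5 K: K = (2.148, 0.518, 0.197), RR gives ψ = 0.170, H_out = 6.384 kJ/mol
  T = 330.7 K: K = (2.071, 0.496, 0.193), RR gives ψ = 0.129, H_out = 4.662 kJ/mol
  T = 331.6 K: K = (2.109, 0.507, 0.195), RR gives ψ = 0.150, H_out = 5.540 kJ/mol
Linear interpolation between T = 331.6 (H_out = 5.540) and T = 332.5 (H_out = 6.384) on hF = 5.86 gives T ≈ 331.9 K, at which ψ = 0.16.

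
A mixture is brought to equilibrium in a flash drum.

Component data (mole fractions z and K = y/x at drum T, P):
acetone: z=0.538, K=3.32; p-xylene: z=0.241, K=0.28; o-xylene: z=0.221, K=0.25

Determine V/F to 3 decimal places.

V/F = 0.533

Material balance + equilibrium reduce to Σ zᵢ(Kᵢ−1)/(1+V/F(Kᵢ−1)) = 0.
Check two-phase: ΣzᵢKᵢ = 1.909 > 1 and Σzᵢ/Kᵢ = 1.907 > 1, so g(0) = 0.909 > 0 and g(1) = -0.907 < 0.
Iterate (Newton) starting at V/F = 0.64:
  V/F = 0.640: g = -0.1382, g' = -1.358 → V/F = 0.538
  V/F = 0.538: g = -0.0062, g' = -1.255 → V/F = 0.533
Converged at V/F = 0.533.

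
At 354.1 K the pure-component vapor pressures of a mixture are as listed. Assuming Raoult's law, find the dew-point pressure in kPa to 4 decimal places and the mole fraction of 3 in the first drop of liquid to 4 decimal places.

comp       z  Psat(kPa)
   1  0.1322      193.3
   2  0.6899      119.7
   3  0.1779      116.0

At the dew point ψ → 1, so Σzᵢ/Kᵢ = 1 with Kᵢ = Pᵢˢᵃᵗ/P ⇒ 1/P = Σzᵢ/Pᵢˢᵃᵗ.
1/P = 0.1322/193.3 + 0.6899/119.7 + 0.1779/116.0 = 0.0079811 ⇒ P = 125.2959 kPa
xᵢ = zᵢP/Pᵢˢᵃᵗ ⇒ x_3 = 0.1779·125.2959/116.0 = 0.1922

Pdew = 125.2959 kPa, x_3 = 0.1922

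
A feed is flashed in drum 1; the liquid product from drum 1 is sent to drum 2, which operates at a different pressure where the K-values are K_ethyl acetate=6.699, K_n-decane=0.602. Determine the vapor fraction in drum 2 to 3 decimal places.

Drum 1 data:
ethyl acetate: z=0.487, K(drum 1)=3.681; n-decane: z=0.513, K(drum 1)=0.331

V/F (drum 2) = 0.361

Drum 1:
Let ψ₁ = V/F and solve Σ zᵢ(Kᵢ−1)/(1+ψ₁(Kᵢ−1)) = 0.
Feasibility: ΣzᵢKᵢ = 1.962, Σzᵢ/Kᵢ = 1.682 — both > 1, two phases present.
Binary case is linear: z₁(K₁−1)(1+ψ₁(K₂−1)) + z₂(K₂−1)(1+ψ₁(K₁−1)) = 0
⇒ ψ₁ = [z₁(K₁−1)+z₂(K₂−1)] / [−(K₁−1)(K₂−1)] = 0.9625/1.7936 = 0.537
Drum-1 compositions:
  ethyl acetate: x = 0.200, y = 0.735
  n-decane: x = 0.800, y = 0.265
Drum-2 feed = drum-1 liquid: z₂ = (0.1997, 0.8003).
Drum 2:
Material balance + equilibrium reduce to Σ zᵢ(Kᵢ−1)/(1+ψ₂(Kᵢ−1)) = 0.
Check two-phase: ΣzᵢKᵢ = 1.820 > 1 and Σzᵢ/Kᵢ = 1.359 > 1, so g(0) = 0.820 > 0 and g(1) = -0.359 < 0.
Binary case is linear: z₁(K₁−1)(1+ψ₂(K₂−1)) + z₂(K₂−1)(1+ψ₂(K₁−1)) = 0
⇒ ψ₂ = [z₁(K₁−1)+z₂(K₂−1)] / [−(K₁−1)(K₂−1)] = 0.8196/2.2682 = 0.361
  ethyl acetate: x = 0.065, y = 0.437
  n-decane: x = 0.935, y = 0.563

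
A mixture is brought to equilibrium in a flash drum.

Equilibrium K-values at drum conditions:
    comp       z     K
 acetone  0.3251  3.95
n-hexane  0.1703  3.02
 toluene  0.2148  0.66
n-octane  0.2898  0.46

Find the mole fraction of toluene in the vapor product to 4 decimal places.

y_toluene = 0.2006

Let ψ = V/F and solve Σ zᵢ(Kᵢ−1)/(1+ψ(Kᵢ−1)) = 0.
Feasibility: ΣzᵢKᵢ = 2.0735, Σzᵢ/Kᵢ = 1.0941 — both > 1, two phases present.
Iterate (Newton) starting at ψ = 0.5:
  ψ = 0.5000: g = 0.25628, g' = -0.8285 → ψ = 0.8093
  ψ = 0.8093: g = 0.03493, g' = -0.6605 → ψ = 0.8622
Converged at ψ = 0.8622.
Compositions from xᵢ = zᵢ/(1+ψ(Kᵢ−1)), yᵢ = Kᵢxᵢ:
  acetone: x = 0.0917, y = 0.3624
  n-hexane: x = 0.0621, y = 0.1876
  toluene: x = 0.3039, y = 0.2006
  n-octane: x = 0.5423, y = 0.2494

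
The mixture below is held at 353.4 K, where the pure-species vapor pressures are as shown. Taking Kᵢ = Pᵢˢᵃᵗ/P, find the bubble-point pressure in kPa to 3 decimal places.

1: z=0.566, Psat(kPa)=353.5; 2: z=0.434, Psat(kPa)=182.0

Pbub = 279.069 kPa

At the bubble point ψ → 0, so ΣzᵢKᵢ = 1 with Kᵢ = Pᵢˢᵃᵗ/P ⇒ P = ΣzᵢPᵢˢᵃᵗ.
P = 0.566·353.5 + 0.434·182.0 = 279.069 kPa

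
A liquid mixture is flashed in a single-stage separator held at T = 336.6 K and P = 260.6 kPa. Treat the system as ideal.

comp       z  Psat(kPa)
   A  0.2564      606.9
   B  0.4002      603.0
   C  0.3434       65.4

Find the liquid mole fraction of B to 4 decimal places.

Raoult's law: Kᵢ = Pᵢˢᵃᵗ/P = Pᵢˢᵃᵗ/260.6.
  K_A = 606.9/260.6 = 2.328856, K_B = 603.0/260.6 = 2.313891, K_C = 65.4/260.6 = 0.250959
Rachford–Rice: g(β) = Σ zᵢ(Kᵢ−1)/(1+β(Kᵢ−1)) = 0.
Check two-phase: ΣzᵢKᵢ = 1.6093 > 1 and Σzᵢ/Kᵢ = 1.6514 > 1, so g(0) = 0.6093 > 0 and g(1) = -0.6514 < 0.
Newton iteration, β⁰ = 0.33:
  β = 0.3300: g = 0.26196, g' = -0.8949 → β = 0.6227
  β = 0.6227: g = -0.00645, g' = -1.0213 → β = 0.6164
Converged at β = 0.6164.
Compositions from xᵢ = zᵢ/(1+β(Kᵢ−1)), yᵢ = Kᵢxᵢ:
  A: x = 0.1410, y = 0.3283
  B: x = 0.2211, y = 0.5117
  C: x = 0.6379, y = 0.1601

x_B = 0.2211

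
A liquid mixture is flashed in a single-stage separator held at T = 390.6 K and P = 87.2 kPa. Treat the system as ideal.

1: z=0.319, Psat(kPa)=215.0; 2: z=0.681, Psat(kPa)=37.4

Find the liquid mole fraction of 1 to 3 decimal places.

Raoult's law: Kᵢ = Pᵢˢᵃᵗ/P = Pᵢˢᵃᵗ/87.2.
  K_1 = 215.0/87.2 = 2.46560, K_2 = 37.4/87.2 = 0.42890
Binary case is linear: z₁(K₁−1)(1+β(K₂−1)) + z₂(K₂−1)(1+β(K₁−1)) = 0
⇒ β = [z₁(K₁−1)+z₂(K₂−1)] / [−(K₁−1)(K₂−1)] = 0.0786/0.8370 = 0.094
Compositions from xᵢ = zᵢ/(1+β(Kᵢ−1)), yᵢ = Kᵢxᵢ:
  1: x = 0.280, y = 0.691
  2: x = 0.720, y = 0.309

x_1 = 0.280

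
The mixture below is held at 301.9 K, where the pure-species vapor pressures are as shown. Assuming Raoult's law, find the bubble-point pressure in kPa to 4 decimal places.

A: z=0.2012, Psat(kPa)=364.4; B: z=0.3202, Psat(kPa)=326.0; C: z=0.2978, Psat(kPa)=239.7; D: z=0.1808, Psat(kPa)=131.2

Pbub = 272.8061 kPa

At the bubble point ψ → 0, so ΣzᵢKᵢ = 1 with Kᵢ = Pᵢˢᵃᵗ/P ⇒ P = ΣzᵢPᵢˢᵃᵗ.
P = 0.2012·364.4 + 0.3202·326.0 + 0.2978·239.7 + 0.1808·131.2 = 272.8061 kPa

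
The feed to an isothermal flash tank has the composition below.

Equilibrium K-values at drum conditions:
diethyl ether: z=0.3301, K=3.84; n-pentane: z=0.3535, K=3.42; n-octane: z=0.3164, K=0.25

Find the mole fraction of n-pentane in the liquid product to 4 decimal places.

Let ψ = V/F and solve Σ zᵢ(Kᵢ−1)/(1+ψ(Kᵢ−1)) = 0.
Check two-phase: ΣzᵢKᵢ = 2.5557 > 1 and Σzᵢ/Kᵢ = 1.4549 > 1, so g(0) = 1.5557 > 0 and g(1) = -0.4549 < 0.
Newton iteration, ψ⁰ = 0.42:
  ψ = 0.4200: g = 0.50536, g' = -1.4422 → ψ = 0.7704
  ψ = 0.7704: g = 0.03065, g' = -1.5128 → ψ = 0.7907
  ψ = 0.7907: g = -0.00058, g' = -1.5711 → ψ = 0.7903
Converged at ψ = 0.7903.
Compositions from xᵢ = zᵢ/(1+ψ(Kᵢ−1)), yᵢ = Kᵢxᵢ:
  diethyl ether: x = 0.1017, y = 0.3907
  n-pentane: x = 0.1214, y = 0.4151
  n-octane: x = 0.7769, y = 0.1942

x_n-pentane = 0.1214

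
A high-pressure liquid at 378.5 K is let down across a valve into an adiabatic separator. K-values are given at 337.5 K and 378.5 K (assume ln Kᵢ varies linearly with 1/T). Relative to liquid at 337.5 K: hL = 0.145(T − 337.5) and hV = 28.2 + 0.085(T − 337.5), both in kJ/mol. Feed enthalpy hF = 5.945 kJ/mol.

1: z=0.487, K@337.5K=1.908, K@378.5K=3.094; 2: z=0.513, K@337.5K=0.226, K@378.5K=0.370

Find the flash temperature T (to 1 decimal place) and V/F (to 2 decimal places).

Adiabatic flash: solve Rachford–Rice at each trial T, then check hF = ψ·hV(T) + (1−ψ)·hL(T).
  T = 337.5 K: K = (1.908, 0.226), RR gives ψ = 0.064, H_out = 1.811 kJ/mol
  T = 378.5 K: K = (3.094, 0.370), RR gives ψ = 0.528, H_out = 19.536 kJ/mol
  T = 358.0 K: K = (2.464, 0.293), RR gives ψ = 0.339, H_out = 12.104 kJ/mol
  T = 347.8 K: K = (2.178, 0.259), RR gives ψ = 0.221, H_out = 7.596 kJ/mol
  T = 342.6 K: K = (2.039, 0.242), RR gives ψ = 0.149, H_out = 4.885 kJ/mol
  T = 345.2 K: K = (2.108, 0.250), RR gives ψ = 0.186, H_out = 6.285 kJ/mol
  T = 343.9 K: K = (2.073, 0.246), RR gives ψ = 0.168, H_out = 5.597 kJ/mol
Linear interpolation between T = 343.9 (H_out = 5.597) and T = 345.2 (H_out = 6.285) on hF = 5.945 gives T ≈ 344.6 K, at which ψ = 0.18.

T = 344.6 K, V/F = 0.18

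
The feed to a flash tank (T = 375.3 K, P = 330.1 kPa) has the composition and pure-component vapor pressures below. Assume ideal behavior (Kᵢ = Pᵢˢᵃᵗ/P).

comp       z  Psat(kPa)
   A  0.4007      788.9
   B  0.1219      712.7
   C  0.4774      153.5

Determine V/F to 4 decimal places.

V/F = 0.6186

Raoult's law: Kᵢ = Pᵢˢᵃᵗ/P = Pᵢˢᵃᵗ/330.1.
  K_A = 788.9/330.1 = 2.389882, K_B = 712.7/330.1 = 2.159043, K_C = 153.5/330.1 = 0.465011
Newton iteration, V/F⁰ = 0.5:
  V/F = 0.5000: g = 0.06936, g' = -0.5897 → V/F = 0.6176
  V/F = 0.6176: g = 0.00059, g' = -0.5845 → V/F = 0.6186
Converged at V/F = 0.6186.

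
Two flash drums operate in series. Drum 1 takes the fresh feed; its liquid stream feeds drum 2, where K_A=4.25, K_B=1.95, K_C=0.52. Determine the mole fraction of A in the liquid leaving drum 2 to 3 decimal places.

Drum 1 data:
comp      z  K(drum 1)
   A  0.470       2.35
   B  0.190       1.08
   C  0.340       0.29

Drum 1:
Material balance + equilibrium reduce to Σ zᵢ(Kᵢ−1)/(1+ψ₁(Kᵢ−1)) = 0.
Feasibility: ΣzᵢKᵢ = 1.408, Σzᵢ/Kᵢ = 1.548 — both > 1, two phases present.
Newton iteration, ψ₁⁰ = 0.67:
  ψ₁ = 0.670: g = -0.1128, g' = -0.861 → ψ₁ = 0.539
  ψ₁ = 0.539: g = -0.0091, g' = -0.738 → ψ₁ = 0.527
  ψ₁ = 0.527: g = -0.0000, g' = -0.731 → ψ₁ = 0.526
Converged at ψ₁ = 0.526.
Drum-1 compositions:
  A: x = 0.275, y = 0.646
  B: x = 0.182, y = 0.197
  C: x = 0.543, y = 0.157
Drum-2 feed = drum-1 liquid: z₂ = (0.2747, 0.1823, 0.5429).
Drum 2:
Let ψ₂ = V/F and solve Σ zᵢ(Kᵢ−1)/(1+ψ₂(Kᵢ−1)) = 0.
Feasibility: ΣzᵢKᵢ = 1.806, Σzᵢ/Kᵢ = 1.202 — both > 1, two phases present.
Newton–Raphson from ψ₂ = 0.5:
  ψ₂ = 0.500: g = 0.1147, g' = -0.713 → ψ₂ = 0.661
  ψ₂ = 0.661: g = 0.0084, g' = -0.623 → ψ₂ = 0.674
Converged at ψ₂ = 0.674.
  A: x = 0.086, y = 0.366
  B: x = 0.111, y = 0.217
  C: x = 0.803, y = 0.417

x_A (drum 2) = 0.086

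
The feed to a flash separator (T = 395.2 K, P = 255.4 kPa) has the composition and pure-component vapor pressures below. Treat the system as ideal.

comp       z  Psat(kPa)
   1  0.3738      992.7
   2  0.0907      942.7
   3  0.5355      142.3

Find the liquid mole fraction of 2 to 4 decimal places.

Raoult's law: Kᵢ = Pᵢˢᵃᵗ/P = Pᵢˢᵃᵗ/255.4.
  K_1 = 992.7/255.4 = 3.886844, K_2 = 942.7/255.4 = 3.691073, K_3 = 142.3/255.4 = 0.557165
Material balance + equilibrium reduce to Σ zᵢ(Kᵢ−1)/(1+V/F(Kᵢ−1)) = 0.
Check two-phase: ΣzᵢKᵢ = 2.0860 > 1 and Σzᵢ/Kᵢ = 1.0819 > 1, so g(0) = 1.0860 > 0 and g(1) = -0.0819 < 0.
Iterate (Newton) starting at V/F = 0.57:
  V/F = 0.5700: g = 0.18702, g' = -0.7353 → V/F = 0.8243
  V/F = 0.8243: g = 0.02165, g' = -0.5966 → V/F = 0.8606
  V/F = 0.8606: g = 0.00012, g' = -0.5905 → V/F = 0.8608
Converged at V/F = 0.8608.
Compositions from xᵢ = zᵢ/(1+V/F(Kᵢ−1)), yᵢ = Kᵢxᵢ:
  1: x = 0.1073, y = 0.4169
  2: x = 0.0273, y = 0.1009
  3: x = 0.8654, y = 0.4822

x_2 = 0.0273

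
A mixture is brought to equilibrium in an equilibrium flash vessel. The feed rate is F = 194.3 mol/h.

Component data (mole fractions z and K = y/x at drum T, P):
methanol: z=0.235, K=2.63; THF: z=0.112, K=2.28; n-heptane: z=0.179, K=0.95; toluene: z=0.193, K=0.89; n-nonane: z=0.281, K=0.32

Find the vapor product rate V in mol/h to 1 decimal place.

V = 89.2 mol/h

Rachford–Rice: g(V/F) = Σ zᵢ(Kᵢ−1)/(1+V/F(Kᵢ−1)) = 0.
g(0) = ΣzᵢKᵢ − 1 = 0.305 and g(1) = 1 − Σzᵢ/Kᵢ = -0.422, so a root lies in (0, 1).
Iterate (Newton) starting at V/F = 0.5:
  V/F = 0.500: g = -0.0227, g' = -0.559 → V/F = 0.459
Converged at V/F = 0.459.
Then V = V/F·F = 0.4592·194.3 = 89.2 mol/h and L = F − V = 105.1 mol/h.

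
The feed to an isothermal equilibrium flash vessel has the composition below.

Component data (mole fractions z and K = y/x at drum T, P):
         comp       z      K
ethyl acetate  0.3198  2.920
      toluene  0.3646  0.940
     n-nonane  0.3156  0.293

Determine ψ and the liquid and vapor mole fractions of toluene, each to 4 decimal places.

Material balance + equilibrium reduce to Σ zᵢ(Kᵢ−1)/(1+ψ(Kᵢ−1)) = 0.
Feasibility: ΣzᵢKᵢ = 1.3690, Σzᵢ/Kᵢ = 1.5745 — both > 1, two phases present.
Newton iteration, ψ⁰ = 0.5:
  ψ = 0.5000: g = -0.05441, g' = -0.6857 → ψ = 0.4206
  ψ = 0.4206: g = -0.00034, g' = -0.6817 → ψ = 0.4201
Converged at ψ = 0.4201.
Compositions from xᵢ = zᵢ/(1+ψ(Kᵢ−1)), yᵢ = Kᵢxᵢ:
  ethyl acetate: x = 0.1770, y = 0.5169
  toluene: x = 0.3740, y = 0.3516
  n-nonane: x = 0.4490, y = 0.1315

ψ = 0.4201, x_toluene = 0.3740, y_toluene = 0.3516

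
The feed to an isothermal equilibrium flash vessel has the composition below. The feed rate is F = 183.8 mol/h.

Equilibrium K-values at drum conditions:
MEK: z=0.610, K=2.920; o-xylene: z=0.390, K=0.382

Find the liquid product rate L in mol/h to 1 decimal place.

L = 39.7 mol/h

Material balance + equilibrium reduce to Σ zᵢ(Kᵢ−1)/(1+V/F(Kᵢ−1)) = 0.
Check two-phase: ΣzᵢKᵢ = 1.930 > 1 and Σzᵢ/Kᵢ = 1.230 > 1, so g(0) = 0.930 > 0 and g(1) = -0.230 < 0.
Newton iteration, V/F⁰ = 0.54:
  V/F = 0.540: g = 0.2133, g' = -0.878 → V/F = 0.783
  V/F = 0.783: g = 0.0008, g' = -0.918 → V/F = 0.784
Converged at V/F = 0.784.
Then V = V/F·F = 0.7839·183.8 = 144.1 mol/h and L = F − V = 39.7 mol/h.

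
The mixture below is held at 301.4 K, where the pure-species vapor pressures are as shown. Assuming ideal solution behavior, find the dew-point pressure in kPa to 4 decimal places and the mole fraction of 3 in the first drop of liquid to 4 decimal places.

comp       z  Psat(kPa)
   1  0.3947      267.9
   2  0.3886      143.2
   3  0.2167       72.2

Pdew = 139.1133 kPa, x_3 = 0.4175

At the dew point ψ → 1, so Σzᵢ/Kᵢ = 1 with Kᵢ = Pᵢˢᵃᵗ/P ⇒ 1/P = Σzᵢ/Pᵢˢᵃᵗ.
1/P = 0.3947/267.9 + 0.3886/143.2 + 0.2167/72.2 = 0.0071884 ⇒ P = 139.1133 kPa
xᵢ = zᵢP/Pᵢˢᵃᵗ ⇒ x_3 = 0.2167·139.1133/72.2 = 0.4175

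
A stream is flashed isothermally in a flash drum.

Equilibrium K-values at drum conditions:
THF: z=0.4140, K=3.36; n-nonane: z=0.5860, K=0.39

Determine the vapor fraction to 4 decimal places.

Let ψ = V/F and solve Σ zᵢ(Kᵢ−1)/(1+ψ(Kᵢ−1)) = 0.
Check two-phase: ΣzᵢKᵢ = 1.6196 > 1 and Σzᵢ/Kᵢ = 1.6258 > 1, so g(0) = 0.6196 > 0 and g(1) = -0.6258 < 0.
Newton iteration, ψ⁰ = 0.55:
  ψ = 0.5500: g = -0.11277, g' = -0.9305 → ψ = 0.4288
  ψ = 0.4288: g = 0.00153, g' = -0.9695 → ψ = 0.4304
Converged at ψ = 0.4304.

ψ = 0.4304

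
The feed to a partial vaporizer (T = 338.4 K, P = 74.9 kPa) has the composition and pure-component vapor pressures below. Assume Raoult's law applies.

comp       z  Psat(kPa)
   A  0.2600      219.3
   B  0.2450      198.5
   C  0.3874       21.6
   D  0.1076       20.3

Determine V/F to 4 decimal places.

Raoult's law: Kᵢ = Pᵢˢᵃᵗ/P = Pᵢˢᵃᵗ/74.9.
  K_A = 219.3/74.9 = 2.927904, K_B = 198.5/74.9 = 2.650200, K_C = 21.6/74.9 = 0.288385, K_D = 20.3/74.9 = 0.271028
Material balance + equilibrium reduce to Σ zᵢ(Kᵢ−1)/(1+V/F(Kᵢ−1)) = 0.
Check two-phase: ΣzᵢKᵢ = 1.5514 > 1 and Σzᵢ/Kᵢ = 1.9216 > 1, so g(0) = 0.5514 > 0 and g(1) = -0.9216 < 0.
Newton iteration, V/F⁰ = 0.5:
  V/F = 0.5000: g = -0.07462, g' = -1.0651 → V/F = 0.4299
  V/F = 0.4299: g = -0.00087, g' = -1.0458 → V/F = 0.4291
Converged at V/F = 0.4291.

V/F = 0.4291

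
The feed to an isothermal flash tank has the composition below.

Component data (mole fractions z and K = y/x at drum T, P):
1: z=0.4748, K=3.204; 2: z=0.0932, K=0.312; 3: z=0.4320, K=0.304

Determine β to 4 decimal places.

Newton–Raphson from β = 0.46:
  β = 0.4600: g = -0.01645, g' = -1.1159 → β = 0.4453
Converged at β = 0.4453.

β = 0.4453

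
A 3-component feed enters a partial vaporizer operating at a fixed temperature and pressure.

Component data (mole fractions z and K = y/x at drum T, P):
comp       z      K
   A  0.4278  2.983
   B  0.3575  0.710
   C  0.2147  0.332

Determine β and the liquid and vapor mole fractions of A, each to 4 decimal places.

Let β = V/F and solve Σ zᵢ(Kᵢ−1)/(1+β(Kᵢ−1)) = 0.
g(0) = ΣzᵢKᵢ − 1 = 0.6012 and g(1) = 1 − Σzᵢ/Kᵢ = -0.2936, so a root lies in (0, 1).
Newton–Raphson from β = 0.67:
  β = 0.6700: g = -0.02398, g' = -0.6705 → β = 0.6342
  β = 0.6342: g = -0.00014, g' = -0.6636 → β = 0.6340
Converged at β = 0.6340.
Compositions from xᵢ = zᵢ/(1+β(Kᵢ−1)), yᵢ = Kᵢxᵢ:
  A: x = 0.1895, y = 0.5653
  B: x = 0.4380, y = 0.3110
  C: x = 0.3724, y = 0.1236

β = 0.6340, x_A = 0.1895, y_A = 0.5653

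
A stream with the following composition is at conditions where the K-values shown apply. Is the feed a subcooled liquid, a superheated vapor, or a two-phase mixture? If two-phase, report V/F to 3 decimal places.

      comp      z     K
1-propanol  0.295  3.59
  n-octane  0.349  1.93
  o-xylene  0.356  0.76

ΣzᵢKᵢ = 2.003; Σzᵢ/Kᵢ = 0.731.
Since Σzᵢ/Kᵢ < 1 the mixture is above its dew point — single vapor phase.

superheated vapor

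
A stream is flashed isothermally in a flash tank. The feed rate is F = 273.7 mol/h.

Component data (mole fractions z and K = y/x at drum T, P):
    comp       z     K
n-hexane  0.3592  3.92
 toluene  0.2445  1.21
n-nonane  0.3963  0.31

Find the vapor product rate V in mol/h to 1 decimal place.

V = 152.8 mol/h

Newton–Raphson from ψ = 0.48:
  ψ = 0.4800: g = 0.07452, g' = -0.9617 → ψ = 0.5575
  ψ = 0.5575: g = 0.00071, g' = -0.9505 → ψ = 0.5582
Converged at ψ = 0.5582.
Then V = ψ·F = 0.5582·273.7 = 152.8 mol/h and L = F − V = 120.9 mol/h.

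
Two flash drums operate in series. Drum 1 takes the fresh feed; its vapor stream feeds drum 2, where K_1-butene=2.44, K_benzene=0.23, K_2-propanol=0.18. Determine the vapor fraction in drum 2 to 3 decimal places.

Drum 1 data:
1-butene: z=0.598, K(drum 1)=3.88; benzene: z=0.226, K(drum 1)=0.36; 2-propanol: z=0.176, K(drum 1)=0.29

V/F (drum 2) = 0.743

Drum 1:
Material balance + equilibrium reduce to Σ zᵢ(Kᵢ−1)/(1+ψ₁(Kᵢ−1)) = 0.
Feasibility: ΣzᵢKᵢ = 2.453, Σzᵢ/Kᵢ = 1.389 — both > 1, two phases present.
Iterate (Newton) starting at ψ₁ = 0.38:
  ψ₁ = 0.380: g = 0.4601, g' = -1.459 → ψ₁ = 0.695
  ψ₁ = 0.695: g = 0.0661, g' = -1.197 → ψ₁ = 0.751
  ψ₁ = 0.751: g = -0.0012, g' = -1.246 → ψ₁ = 0.750
Converged at ψ₁ = 0.750.
Drum-1 compositions:
  1-butene: x = 0.189, y = 0.734
  benzene: x = 0.434, y = 0.156
  2-propanol: x = 0.376, y = 0.109
Drum-2 feed = drum-1 vapor: z₂ = (0.7345, 0.1564, 0.1091).
Drum 2:
Rachford–Rice: g(ψ₂) = Σ zᵢ(Kᵢ−1)/(1+ψ₂(Kᵢ−1)) = 0.
Feasibility: ΣzᵢKᵢ = 1.848, Σzᵢ/Kᵢ = 1.587 — both > 1, two phases present.
Iterate (Newton) starting at ψ₂ = 0.64:
  ψ₂ = 0.640: g = 0.1247, g' = -1.098 → ψ₂ = 0.754
  ψ₂ = 0.754: g = -0.0138, g' = -1.379 → ψ₂ = 0.744
  ψ₂ = 0.744: g = -0.0002, g' = -1.344 → ψ₂ = 0.743
Converged at ψ₂ = 0.743.
  1-butene: x = 0.355, y = 0.866
  benzene: x = 0.366, y = 0.084
  2-propanol: x = 0.279, y = 0.050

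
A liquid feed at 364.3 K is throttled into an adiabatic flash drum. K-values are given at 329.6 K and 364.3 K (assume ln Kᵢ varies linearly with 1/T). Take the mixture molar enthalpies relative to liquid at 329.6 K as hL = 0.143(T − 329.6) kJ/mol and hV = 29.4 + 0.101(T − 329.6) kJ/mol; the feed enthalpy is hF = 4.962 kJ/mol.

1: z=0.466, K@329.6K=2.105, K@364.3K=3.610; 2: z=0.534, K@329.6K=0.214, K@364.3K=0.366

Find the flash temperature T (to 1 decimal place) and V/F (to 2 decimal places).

Adiabatic flash: solve Rachford–Rice at each trial T, then check hF = ψ·hV(T) + (1−ψ)·hL(T).
  T = 329.6 K: K = (2.105, 0.214), RR gives ψ = 0.110, H_out = 3.223 kJ/mol
  T = 364.3 K: K = (3.610, 0.366), RR gives ψ = 0.530, H_out = 19.783 kJ/mol
  T = 347.0 K: K = (2.796, 0.284), RR gives ψ = 0.353, H_out = 12.621 kJ/mol
  T = 338.3 K: K = (2.435, 0.247), RR gives ψ = 0.247, H_out = 8.417 kJ/mol
  T = 334.0 K: K = (2.268, 0.230), RR gives ψ = 0.184, H_out = 6.018 kJ/mol
  T = 331.8 K: K = (2.186, 0.222), RR gives ψ = 0.149, H_out = 4.671 kJ/mol
Linear interpolation between T = 331.8 (H_out = 4.671) and T = 334.0 (H_out = 6.018) on hF = 4.962 gives T ≈ 332.3 K, at which ψ = 0.16.

T = 332.3 K, V/F = 0.16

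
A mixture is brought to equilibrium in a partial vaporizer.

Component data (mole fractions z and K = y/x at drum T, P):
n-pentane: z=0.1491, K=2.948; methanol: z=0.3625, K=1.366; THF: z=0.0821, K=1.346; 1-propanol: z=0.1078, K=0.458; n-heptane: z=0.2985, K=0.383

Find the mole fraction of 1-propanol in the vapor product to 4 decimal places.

y_1-propanol = 0.0617

Material balance + equilibrium reduce to Σ zᵢ(Kᵢ−1)/(1+β(Kᵢ−1)) = 0.
Check two-phase: ΣzᵢKᵢ = 1.2089 > 1 and Σzᵢ/Kᵢ = 1.3917 > 1, so g(0) = 0.2089 > 0 and g(1) = -0.3917 < 0.
Newton–Raphson from β = 0.38:
  β = 0.3800: g = -0.00568, g' = -0.4761 → β = 0.3681
Converged at β = 0.3681.
Compositions from xᵢ = zᵢ/(1+β(Kᵢ−1)), yᵢ = Kᵢxᵢ:
  n-pentane: x = 0.0868, y = 0.2560
  methanol: x = 0.3195, y = 0.4364
  THF: x = 0.0728, y = 0.0980
  1-propanol: x = 0.1347, y = 0.0617
  n-heptane: x = 0.3862, y = 0.1479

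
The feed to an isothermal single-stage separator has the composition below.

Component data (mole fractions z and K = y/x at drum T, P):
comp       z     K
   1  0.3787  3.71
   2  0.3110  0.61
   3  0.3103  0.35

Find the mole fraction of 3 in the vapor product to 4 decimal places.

y_3 = 0.1585

Material balance + equilibrium reduce to Σ zᵢ(Kᵢ−1)/(1+ψ(Kᵢ−1)) = 0.
Feasibility: ΣzᵢKᵢ = 1.7033, Σzᵢ/Kᵢ = 1.4985 — both > 1, two phases present.
Newton–Raphson from ψ = 0.37:
  ψ = 0.3700: g = 0.10514, g' = -0.9853 → ψ = 0.4767
  ψ = 0.4767: g = 0.00655, g' = -0.8761 → ψ = 0.4842
Converged at ψ = 0.4842.
Compositions from xᵢ = zᵢ/(1+ψ(Kᵢ−1)), yᵢ = Kᵢxᵢ:
  1: x = 0.1638, y = 0.6076
  2: x = 0.3834, y = 0.2339
  3: x = 0.4528, y = 0.1585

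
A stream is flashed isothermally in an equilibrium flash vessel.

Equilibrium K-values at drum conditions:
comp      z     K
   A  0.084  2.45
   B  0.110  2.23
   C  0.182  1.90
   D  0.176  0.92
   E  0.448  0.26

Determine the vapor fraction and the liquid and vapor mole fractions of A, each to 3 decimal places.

Material balance + equilibrium reduce to Σ zᵢ(Kᵢ−1)/(1+ψ(Kᵢ−1)) = 0.
Check two-phase: ΣzᵢKᵢ = 1.075 > 1 and Σzᵢ/Kᵢ = 2.094 > 1, so g(0) = 0.075 > 0 and g(1) = -1.094 < 0.
Iterate (Newton) starting at ψ = 0.5:
  ψ = 0.500: g = -0.2735, g' = -0.813 → ψ = 0.163
  ψ = 0.163: g = -0.0374, g' = -0.661 → ψ = 0.107
Converged at ψ = 0.107.
Compositions from xᵢ = zᵢ/(1+ψ(Kᵢ−1)), yᵢ = Kᵢxᵢ:
  A: x = 0.073, y = 0.178
  B: x = 0.097, y = 0.217
  C: x = 0.166, y = 0.315
  D: x = 0.178, y = 0.163
  E: x = 0.487, y = 0.127

ψ = 0.107, x_A = 0.073, y_A = 0.178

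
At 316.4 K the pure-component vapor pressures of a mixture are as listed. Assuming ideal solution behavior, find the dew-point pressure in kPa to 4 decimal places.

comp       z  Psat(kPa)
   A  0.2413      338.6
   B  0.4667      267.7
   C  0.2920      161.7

Pdew = 234.6414 kPa

At the dew point ψ → 1, so Σzᵢ/Kᵢ = 1 with Kᵢ = Pᵢˢᵃᵗ/P ⇒ 1/P = Σzᵢ/Pᵢˢᵃᵗ.
1/P = 0.2413/338.6 + 0.4667/267.7 + 0.2920/161.7 = 0.0042618 ⇒ P = 234.6414 kPa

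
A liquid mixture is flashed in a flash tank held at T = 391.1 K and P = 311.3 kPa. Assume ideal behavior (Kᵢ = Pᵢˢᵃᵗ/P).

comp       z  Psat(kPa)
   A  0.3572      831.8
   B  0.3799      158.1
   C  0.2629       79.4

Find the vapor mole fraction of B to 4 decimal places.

y_B = 0.2154

Raoult's law: Kᵢ = Pᵢˢᵃᵗ/P = Pᵢˢᵃᵗ/311.3.
  K_A = 831.8/311.3 = 2.672021, K_B = 158.1/311.3 = 0.507870, K_C = 79.4/311.3 = 0.255059
Rachford–Rice: g(V/F) = Σ zᵢ(Kᵢ−1)/(1+V/F(Kᵢ−1)) = 0.
g(0) = ΣzᵢKᵢ − 1 = 0.2144 and g(1) = 1 − Σzᵢ/Kᵢ = -0.9124, so a root lies in (0, 1).
Iterate (Newton) starting at V/F = 0.42:
  V/F = 0.4200: g = -0.16984, g' = -0.7998 → V/F = 0.2077
  V/F = 0.2077: g = 0.00339, g' = -0.8685 → V/F = 0.2116
Converged at V/F = 0.2116.
Compositions from xᵢ = zᵢ/(1+V/F(Kᵢ−1)), yᵢ = Kᵢxᵢ:
  A: x = 0.2639, y = 0.7050
  B: x = 0.4241, y = 0.2154
  C: x = 0.3121, y = 0.0796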